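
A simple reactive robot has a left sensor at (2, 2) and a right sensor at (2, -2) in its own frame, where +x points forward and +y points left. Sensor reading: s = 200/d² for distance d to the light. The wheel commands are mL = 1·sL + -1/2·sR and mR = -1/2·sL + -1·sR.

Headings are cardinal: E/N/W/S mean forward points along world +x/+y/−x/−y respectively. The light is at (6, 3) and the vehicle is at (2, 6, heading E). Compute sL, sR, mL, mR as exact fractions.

left sensor world pos  = (4, 8); dL² = 29
right sensor world pos = (4, 4); dR² = 5
sL = 200/29 = 200/29
sR = 200/5 = 40
mL = 1·sL + -1/2·sR = -380/29
mR = -1/2·sL + -1·sR = -1260/29

200/29 40 -380/29 -1260/29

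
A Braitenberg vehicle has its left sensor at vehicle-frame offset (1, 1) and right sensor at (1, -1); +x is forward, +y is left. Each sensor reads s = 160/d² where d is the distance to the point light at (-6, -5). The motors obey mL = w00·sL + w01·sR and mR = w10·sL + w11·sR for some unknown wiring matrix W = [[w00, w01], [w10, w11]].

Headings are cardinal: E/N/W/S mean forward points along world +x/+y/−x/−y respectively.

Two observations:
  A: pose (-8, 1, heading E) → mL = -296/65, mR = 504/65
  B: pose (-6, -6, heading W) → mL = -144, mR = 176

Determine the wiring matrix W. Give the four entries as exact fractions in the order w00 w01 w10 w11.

1/2 -1 1/2 1

obs A: pose=(-8,1,E) → sL=16/5, sR=80/13, mL=-296/65, mR=504/65
obs B: pose=(-6,-6,W) → sL=32, sR=160, mL=-144, mR=176
sensor matrix S = [[16/5, 80/13], [32, 160]]; det S = 4096/13
solve [mL_A; mL_B] = S·[w00; w01] and [mR_A; mR_B] = S·[w10; w11]:
  w00 = 1/2, w01 = -1, w10 = 1/2, w11 = 1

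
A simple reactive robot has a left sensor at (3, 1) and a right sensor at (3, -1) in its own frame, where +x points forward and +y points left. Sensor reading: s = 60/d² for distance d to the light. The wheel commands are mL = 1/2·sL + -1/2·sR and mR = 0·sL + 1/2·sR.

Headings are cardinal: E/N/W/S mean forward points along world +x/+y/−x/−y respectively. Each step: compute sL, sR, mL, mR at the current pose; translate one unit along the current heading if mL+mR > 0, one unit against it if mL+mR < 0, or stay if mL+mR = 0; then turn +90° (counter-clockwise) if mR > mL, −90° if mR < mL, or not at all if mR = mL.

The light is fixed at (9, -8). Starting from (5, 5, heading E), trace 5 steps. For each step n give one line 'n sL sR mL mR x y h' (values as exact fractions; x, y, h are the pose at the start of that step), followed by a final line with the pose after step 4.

0 60/197 12/29 -312/5713 6/29 5 5 E
1 15/68 3/13 -9/1768 3/26 6 5 N
2 12/41 20/87 112/3567 10/87 6 6 W
3 6/13 30/73 24/949 15/73 5 6 S
4 60/197 12/29 -312/5713 6/29 5 5 E
final 6 5 N

n=0: pose=(5,5,E); sL=60/197, sR=12/29; mL=-312/5713, mR=6/29; mL+mR=30/197 → advance +1; mR−mL=1494/5713 → turn +1·90°
n=1: pose=(6,5,N); sL=15/68, sR=3/13; mL=-9/1768, mR=3/26; mL+mR=15/136 → advance +1; mR−mL=213/1768 → turn +1·90°
n=2: pose=(6,6,W); sL=12/41, sR=20/87; mL=112/3567, mR=10/87; mL+mR=6/41 → advance +1; mR−mL=298/3567 → turn +1·90°
n=3: pose=(5,6,S); sL=6/13, sR=30/73; mL=24/949, mR=15/73; mL+mR=3/13 → advance +1; mR−mL=171/949 → turn +1·90°
n=4: pose=(5,5,E); sL=60/197, sR=12/29; mL=-312/5713, mR=6/29; mL+mR=30/197 → advance +1; mR−mL=1494/5713 → turn +1·90°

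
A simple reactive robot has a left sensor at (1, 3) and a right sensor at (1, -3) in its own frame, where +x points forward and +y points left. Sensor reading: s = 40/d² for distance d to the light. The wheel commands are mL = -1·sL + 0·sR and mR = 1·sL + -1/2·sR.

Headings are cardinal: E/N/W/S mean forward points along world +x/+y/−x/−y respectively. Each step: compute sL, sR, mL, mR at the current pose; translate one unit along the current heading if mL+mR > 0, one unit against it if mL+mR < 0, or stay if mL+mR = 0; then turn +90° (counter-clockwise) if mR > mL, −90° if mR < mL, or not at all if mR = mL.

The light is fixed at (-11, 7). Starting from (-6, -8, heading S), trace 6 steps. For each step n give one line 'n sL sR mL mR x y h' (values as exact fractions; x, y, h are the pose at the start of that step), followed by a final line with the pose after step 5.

n=0: pose=(-6,-8,S); sL=1/8, sR=2/13; mL=-1/8, mR=5/104; mL+mR=-1/13 → advance -1; mR−mL=9/52 → turn +1·90°
n=1: pose=(-6,-7,E); sL=40/157, sR=8/65; mL=-40/157, mR=1972/10205; mL+mR=-4/65 → advance -1; mR−mL=4572/10205 → turn +1·90°
n=2: pose=(-7,-7,N); sL=4/17, sR=20/109; mL=-4/17, mR=266/1853; mL+mR=-10/109 → advance -1; mR−mL=702/1853 → turn +1·90°
n=3: pose=(-7,-8,W); sL=40/333, sR=40/153; mL=-40/333, mR=-20/1887; mL+mR=-20/153 → advance -1; mR−mL=620/5661 → turn +1·90°
n=4: pose=(-6,-8,S); sL=1/8, sR=2/13; mL=-1/8, mR=5/104; mL+mR=-1/13 → advance -1; mR−mL=9/52 → turn +1·90°
n=5: pose=(-6,-7,E); sL=40/157, sR=8/65; mL=-40/157, mR=1972/10205; mL+mR=-4/65 → advance -1; mR−mL=4572/10205 → turn +1·90°

0 1/8 2/13 -1/8 5/104 -6 -8 S
1 40/157 8/65 -40/157 1972/10205 -6 -7 E
2 4/17 20/109 -4/17 266/1853 -7 -7 N
3 40/333 40/153 -40/333 -20/1887 -7 -8 W
4 1/8 2/13 -1/8 5/104 -6 -8 S
5 40/157 8/65 -40/157 1972/10205 -6 -7 E
final -7 -7 N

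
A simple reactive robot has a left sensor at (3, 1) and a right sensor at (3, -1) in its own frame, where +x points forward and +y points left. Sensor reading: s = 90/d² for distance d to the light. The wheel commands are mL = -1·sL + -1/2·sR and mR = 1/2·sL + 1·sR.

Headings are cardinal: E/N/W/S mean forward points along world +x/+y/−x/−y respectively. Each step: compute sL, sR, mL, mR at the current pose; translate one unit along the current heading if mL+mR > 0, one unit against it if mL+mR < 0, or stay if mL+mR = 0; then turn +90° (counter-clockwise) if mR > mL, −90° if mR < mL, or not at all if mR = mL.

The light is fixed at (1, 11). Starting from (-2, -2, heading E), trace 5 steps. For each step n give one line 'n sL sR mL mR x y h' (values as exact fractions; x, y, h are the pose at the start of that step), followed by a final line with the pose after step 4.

0 5/8 45/98 -335/392 605/784 -2 -2 E
1 18/25 90/109 -3087/2725 3231/2725 -3 -2 N
2 45/109 9/17 -2511/3706 2727/3706 -3 -1 W
3 90/241 10/29 -3815/6989 3715/6989 -4 -1 S
4 45/52 45/74 -1125/962 4005/3848 -4 0 E
final -5 0 N

n=0: pose=(-2,-2,E); sL=5/8, sR=45/98; mL=-335/392, mR=605/784; mL+mR=-65/784 → advance -1; mR−mL=1275/784 → turn +1·90°
n=1: pose=(-3,-2,N); sL=18/25, sR=90/109; mL=-3087/2725, mR=3231/2725; mL+mR=144/2725 → advance +1; mR−mL=6318/2725 → turn +1·90°
n=2: pose=(-3,-1,W); sL=45/109, sR=9/17; mL=-2511/3706, mR=2727/3706; mL+mR=108/1853 → advance +1; mR−mL=2619/1853 → turn +1·90°
n=3: pose=(-4,-1,S); sL=90/241, sR=10/29; mL=-3815/6989, mR=3715/6989; mL+mR=-100/6989 → advance -1; mR−mL=7530/6989 → turn +1·90°
n=4: pose=(-4,0,E); sL=45/52, sR=45/74; mL=-1125/962, mR=4005/3848; mL+mR=-495/3848 → advance -1; mR−mL=8505/3848 → turn +1·90°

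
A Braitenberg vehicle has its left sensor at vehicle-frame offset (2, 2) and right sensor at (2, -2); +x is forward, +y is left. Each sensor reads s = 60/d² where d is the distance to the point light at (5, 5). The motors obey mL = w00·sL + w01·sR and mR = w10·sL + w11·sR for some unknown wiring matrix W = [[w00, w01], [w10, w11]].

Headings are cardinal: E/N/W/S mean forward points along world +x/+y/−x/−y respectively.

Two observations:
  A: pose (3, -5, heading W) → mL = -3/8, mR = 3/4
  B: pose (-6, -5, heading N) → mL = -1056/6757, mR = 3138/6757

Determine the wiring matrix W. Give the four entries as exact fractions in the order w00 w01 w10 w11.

obs A: pose=(3,-5,W) → sL=3/8, sR=3/4, mL=-3/8, mR=3/4
obs B: pose=(-6,-5,N) → sL=60/233, sR=12/29, mL=-1056/6757, mR=3138/6757
sensor matrix S = [[3/8, 3/4], [60/233, 12/29]]; det S = -513/13514
solve [mL_A; mL_B] = S·[w00; w01] and [mR_A; mR_B] = S·[w10; w11]:
  w00 = 1, w01 = -1, w10 = 1, w11 = 1/2

1 -1 1 1/2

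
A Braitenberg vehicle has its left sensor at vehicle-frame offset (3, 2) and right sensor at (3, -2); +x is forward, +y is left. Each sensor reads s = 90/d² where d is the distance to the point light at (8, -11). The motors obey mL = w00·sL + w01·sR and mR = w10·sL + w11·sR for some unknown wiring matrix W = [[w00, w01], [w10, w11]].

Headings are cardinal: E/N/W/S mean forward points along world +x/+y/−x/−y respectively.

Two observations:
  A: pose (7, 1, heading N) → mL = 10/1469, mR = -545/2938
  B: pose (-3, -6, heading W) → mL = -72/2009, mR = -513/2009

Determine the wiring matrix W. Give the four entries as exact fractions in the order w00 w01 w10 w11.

obs A: pose=(7,1,N) → sL=5/13, sR=45/113, mL=10/1469, mR=-545/2938
obs B: pose=(-3,-6,W) → sL=18/41, sR=18/49, mL=-72/2009, mR=-513/2009
sensor matrix S = [[5/13, 45/113], [18/41, 18/49]]; det S = -99000/2951221
solve [mL_A; mL_B] = S·[w00; w01] and [mR_A; mR_B] = S·[w10; w11]:
  w00 = -1/2, w01 = 1/2, w10 = -1, w11 = 1/2

-1/2 1/2 -1 1/2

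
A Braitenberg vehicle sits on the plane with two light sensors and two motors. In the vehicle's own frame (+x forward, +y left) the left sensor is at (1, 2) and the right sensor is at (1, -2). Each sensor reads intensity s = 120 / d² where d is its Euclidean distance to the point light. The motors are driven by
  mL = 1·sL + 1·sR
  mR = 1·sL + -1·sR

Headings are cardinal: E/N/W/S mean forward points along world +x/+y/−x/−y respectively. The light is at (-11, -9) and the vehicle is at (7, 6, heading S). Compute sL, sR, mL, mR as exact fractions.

left sensor world pos  = (9, 5); dL² = 596
right sensor world pos = (5, 5); dR² = 452
sL = 120/596 = 30/149
sR = 120/452 = 30/113
mL = 1·sL + 1·sR = 7860/16837
mR = 1·sL + -1·sR = -1080/16837

30/149 30/113 7860/16837 -1080/16837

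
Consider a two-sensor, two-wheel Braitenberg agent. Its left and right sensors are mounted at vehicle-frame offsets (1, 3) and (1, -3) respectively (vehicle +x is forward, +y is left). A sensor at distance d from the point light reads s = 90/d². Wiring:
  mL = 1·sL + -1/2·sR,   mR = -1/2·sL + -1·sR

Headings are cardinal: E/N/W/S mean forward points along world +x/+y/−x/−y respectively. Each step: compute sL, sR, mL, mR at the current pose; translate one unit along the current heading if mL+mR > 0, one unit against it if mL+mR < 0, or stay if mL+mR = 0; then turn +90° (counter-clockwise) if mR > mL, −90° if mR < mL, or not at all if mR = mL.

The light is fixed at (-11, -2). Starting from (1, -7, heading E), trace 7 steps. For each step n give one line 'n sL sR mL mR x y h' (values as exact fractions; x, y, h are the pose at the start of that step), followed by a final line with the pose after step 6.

n=0: pose=(1,-7,E); sL=90/173, sR=90/233; mL=13185/40309, mR=-26055/40309; mL+mR=-12870/40309 → advance -1; mR−mL=-39240/40309 → turn -1·90°
n=1: pose=(0,-7,S); sL=45/116, sR=9/10; mL=-9/145, mR=-1269/1160; mL+mR=-1341/1160 → advance -1; mR−mL=-1197/1160 → turn -1·90°
n=2: pose=(0,-6,W); sL=90/149, sR=90/101; mL=2385/15049, mR=-17955/15049; mL+mR=-15570/15049 → advance -1; mR−mL=-20340/15049 → turn -1·90°
n=3: pose=(1,-6,N); sL=1, sR=5/13; mL=21/26, mR=-23/26; mL+mR=-1/13 → advance -1; mR−mL=-22/13 → turn -1·90°
n=4: pose=(1,-7,E); sL=90/173, sR=90/233; mL=13185/40309, mR=-26055/40309; mL+mR=-12870/40309 → advance -1; mR−mL=-39240/40309 → turn -1·90°
n=5: pose=(0,-7,S); sL=45/116, sR=9/10; mL=-9/145, mR=-1269/1160; mL+mR=-1341/1160 → advance -1; mR−mL=-1197/1160 → turn -1·90°
n=6: pose=(0,-6,W); sL=90/149, sR=90/101; mL=2385/15049, mR=-17955/15049; mL+mR=-15570/15049 → advance -1; mR−mL=-20340/15049 → turn -1·90°

0 90/173 90/233 13185/40309 -26055/40309 1 -7 E
1 45/116 9/10 -9/145 -1269/1160 0 -7 S
2 90/149 90/101 2385/15049 -17955/15049 0 -6 W
3 1 5/13 21/26 -23/26 1 -6 N
4 90/173 90/233 13185/40309 -26055/40309 1 -7 E
5 45/116 9/10 -9/145 -1269/1160 0 -7 S
6 90/149 90/101 2385/15049 -17955/15049 0 -6 W
final 1 -6 N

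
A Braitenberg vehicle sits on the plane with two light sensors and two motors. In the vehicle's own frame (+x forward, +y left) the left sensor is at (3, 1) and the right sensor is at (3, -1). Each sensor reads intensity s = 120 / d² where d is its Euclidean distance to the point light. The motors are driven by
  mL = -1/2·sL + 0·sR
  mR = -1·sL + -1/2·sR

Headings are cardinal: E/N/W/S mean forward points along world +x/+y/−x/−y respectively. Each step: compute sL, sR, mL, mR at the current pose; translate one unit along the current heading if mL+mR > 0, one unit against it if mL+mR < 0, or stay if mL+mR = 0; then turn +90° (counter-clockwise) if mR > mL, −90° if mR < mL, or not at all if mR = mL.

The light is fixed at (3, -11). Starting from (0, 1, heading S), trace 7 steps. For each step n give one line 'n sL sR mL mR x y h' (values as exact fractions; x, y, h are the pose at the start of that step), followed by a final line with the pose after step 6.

0 24/17 120/97 -12/17 -3348/1649 0 1 S
1 2/3 15/29 -1/3 -161/174 0 2 W
2 24/53 120/257 -12/53 -9348/13621 1 2 N
3 12/17 60/61 -6/17 -1242/1037 1 1 E
4 24/17 120/97 -12/17 -3348/1649 0 1 S
5 2/3 15/29 -1/3 -161/174 0 2 W
6 24/53 120/257 -12/53 -9348/13621 1 2 N
final 1 1 E

n=0: pose=(0,1,S); sL=24/17, sR=120/97; mL=-12/17, mR=-3348/1649; mL+mR=-4512/1649 → advance -1; mR−mL=-2184/1649 → turn -1·90°
n=1: pose=(0,2,W); sL=2/3, sR=15/29; mL=-1/3, mR=-161/174; mL+mR=-73/58 → advance -1; mR−mL=-103/174 → turn -1·90°
n=2: pose=(1,2,N); sL=24/53, sR=120/257; mL=-12/53, mR=-9348/13621; mL+mR=-12432/13621 → advance -1; mR−mL=-6264/13621 → turn -1·90°
n=3: pose=(1,1,E); sL=12/17, sR=60/61; mL=-6/17, mR=-1242/1037; mL+mR=-1608/1037 → advance -1; mR−mL=-876/1037 → turn -1·90°
n=4: pose=(0,1,S); sL=24/17, sR=120/97; mL=-12/17, mR=-3348/1649; mL+mR=-4512/1649 → advance -1; mR−mL=-2184/1649 → turn -1·90°
n=5: pose=(0,2,W); sL=2/3, sR=15/29; mL=-1/3, mR=-161/174; mL+mR=-73/58 → advance -1; mR−mL=-103/174 → turn -1·90°
n=6: pose=(1,2,N); sL=24/53, sR=120/257; mL=-12/53, mR=-9348/13621; mL+mR=-12432/13621 → advance -1; mR−mL=-6264/13621 → turn -1·90°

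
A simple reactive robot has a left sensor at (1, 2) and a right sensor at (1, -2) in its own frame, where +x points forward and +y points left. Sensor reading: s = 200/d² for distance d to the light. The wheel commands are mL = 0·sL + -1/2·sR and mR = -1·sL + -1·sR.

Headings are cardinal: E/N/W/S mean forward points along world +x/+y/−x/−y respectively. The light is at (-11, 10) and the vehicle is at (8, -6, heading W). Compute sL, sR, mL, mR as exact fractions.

left sensor world pos  = (7, -8); dL² = 648
right sensor world pos = (7, -4); dR² = 520
sL = 200/648 = 25/81
sR = 200/520 = 5/13
mL = 0·sL + -1/2·sR = -5/26
mR = -1·sL + -1·sR = -730/1053

25/81 5/13 -5/26 -730/1053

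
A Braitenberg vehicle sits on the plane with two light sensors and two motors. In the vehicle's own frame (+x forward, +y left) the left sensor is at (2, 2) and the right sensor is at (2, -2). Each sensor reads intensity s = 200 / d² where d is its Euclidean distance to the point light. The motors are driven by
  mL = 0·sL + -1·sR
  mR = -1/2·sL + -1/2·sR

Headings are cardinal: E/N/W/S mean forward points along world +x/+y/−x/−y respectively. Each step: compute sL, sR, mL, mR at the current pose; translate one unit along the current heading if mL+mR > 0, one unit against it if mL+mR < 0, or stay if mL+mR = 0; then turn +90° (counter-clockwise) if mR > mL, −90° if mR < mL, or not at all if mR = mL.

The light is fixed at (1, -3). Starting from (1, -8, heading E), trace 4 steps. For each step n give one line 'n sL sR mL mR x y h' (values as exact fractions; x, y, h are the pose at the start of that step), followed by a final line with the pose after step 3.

0 200/13 200/53 -200/53 -6600/689 1 -8 E
1 4 100/29 -100/29 -108/29 0 -8 S
2 40/9 200/13 -200/13 -1160/117 0 -7 W
3 5 5 -5 -5 1 -7 S
final 1 -6 S

n=0: pose=(1,-8,E); sL=200/13, sR=200/53; mL=-200/53, mR=-6600/689; mL+mR=-9200/689 → advance -1; mR−mL=-4000/689 → turn -1·90°
n=1: pose=(0,-8,S); sL=4, sR=100/29; mL=-100/29, mR=-108/29; mL+mR=-208/29 → advance -1; mR−mL=-8/29 → turn -1·90°
n=2: pose=(0,-7,W); sL=40/9, sR=200/13; mL=-200/13, mR=-1160/117; mL+mR=-2960/117 → advance -1; mR−mL=640/117 → turn +1·90°
n=3: pose=(1,-7,S); sL=5, sR=5; mL=-5, mR=-5; mL+mR=-10 → advance -1; mR−mL=0 → turn +0·90°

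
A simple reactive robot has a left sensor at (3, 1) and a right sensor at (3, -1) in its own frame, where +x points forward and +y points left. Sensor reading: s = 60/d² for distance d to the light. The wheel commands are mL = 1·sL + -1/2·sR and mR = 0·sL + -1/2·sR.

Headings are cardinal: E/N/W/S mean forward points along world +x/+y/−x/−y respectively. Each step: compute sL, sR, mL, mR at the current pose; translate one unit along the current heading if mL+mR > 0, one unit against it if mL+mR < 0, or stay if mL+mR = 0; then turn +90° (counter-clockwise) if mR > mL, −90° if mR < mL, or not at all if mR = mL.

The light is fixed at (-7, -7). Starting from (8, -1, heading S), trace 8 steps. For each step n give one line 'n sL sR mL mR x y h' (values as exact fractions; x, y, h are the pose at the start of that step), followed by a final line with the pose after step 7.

0 12/53 12/41 174/2173 -6/41 8 -1 S
1 1/3 15/52 59/312 -15/104 8 0 W
2 60/269 12/65 2286/17485 -6/65 7 0 N
3 6/37 30/169 459/6253 -15/169 7 1 E
4 60/221 60/169 270/2873 -30/169 6 1 S
5 15/41 3/10 177/820 -3/20 6 2 W
6 12/53 60/313 2166/16589 -30/313 5 2 N
7 30/173 10/51 665/8823 -5/51 5 3 E
final 4 3 S

n=0: pose=(8,-1,S); sL=12/53, sR=12/41; mL=174/2173, mR=-6/41; mL+mR=-144/2173 → advance -1; mR−mL=-12/53 → turn -1·90°
n=1: pose=(8,0,W); sL=1/3, sR=15/52; mL=59/312, mR=-15/104; mL+mR=7/156 → advance +1; mR−mL=-1/3 → turn -1·90°
n=2: pose=(7,0,N); sL=60/269, sR=12/65; mL=2286/17485, mR=-6/65; mL+mR=672/17485 → advance +1; mR−mL=-60/269 → turn -1·90°
n=3: pose=(7,1,E); sL=6/37, sR=30/169; mL=459/6253, mR=-15/169; mL+mR=-96/6253 → advance -1; mR−mL=-6/37 → turn -1·90°
n=4: pose=(6,1,S); sL=60/221, sR=60/169; mL=270/2873, mR=-30/169; mL+mR=-240/2873 → advance -1; mR−mL=-60/221 → turn -1·90°
n=5: pose=(6,2,W); sL=15/41, sR=3/10; mL=177/820, mR=-3/20; mL+mR=27/410 → advance +1; mR−mL=-15/41 → turn -1·90°
n=6: pose=(5,2,N); sL=12/53, sR=60/313; mL=2166/16589, mR=-30/313; mL+mR=576/16589 → advance +1; mR−mL=-12/53 → turn -1·90°
n=7: pose=(5,3,E); sL=30/173, sR=10/51; mL=665/8823, mR=-5/51; mL+mR=-200/8823 → advance -1; mR−mL=-30/173 → turn -1·90°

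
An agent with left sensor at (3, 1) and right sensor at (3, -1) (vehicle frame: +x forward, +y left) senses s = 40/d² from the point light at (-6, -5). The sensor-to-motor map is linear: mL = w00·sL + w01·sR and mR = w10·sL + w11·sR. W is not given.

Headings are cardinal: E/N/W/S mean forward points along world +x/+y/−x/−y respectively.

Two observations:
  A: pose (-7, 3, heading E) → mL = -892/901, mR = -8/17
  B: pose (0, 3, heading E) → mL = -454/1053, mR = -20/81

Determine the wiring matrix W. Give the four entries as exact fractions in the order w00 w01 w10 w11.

obs A: pose=(-7,3,E) → sL=8/17, sR=40/53, mL=-892/901, mR=-8/17
obs B: pose=(0,3,E) → sL=20/81, sR=4/13, mL=-454/1053, mR=-20/81
sensor matrix S = [[8/17, 40/53], [20/81, 4/13]]; det S = -39424/948753
solve [mL_A; mL_B] = S·[w00; w01] and [mR_A; mR_B] = S·[w10; w11]:
  w00 = -1/2, w01 = -1, w10 = -1, w11 = 0

-1/2 -1 -1 0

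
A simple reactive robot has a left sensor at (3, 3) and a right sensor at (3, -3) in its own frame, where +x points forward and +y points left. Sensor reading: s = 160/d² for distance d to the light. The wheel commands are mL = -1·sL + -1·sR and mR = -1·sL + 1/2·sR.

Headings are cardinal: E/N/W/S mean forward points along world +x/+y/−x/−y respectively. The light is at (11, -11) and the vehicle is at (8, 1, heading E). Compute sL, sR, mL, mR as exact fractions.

32/45 160/81 -1088/405 112/405

left sensor world pos  = (11, 4); dL² = 225
right sensor world pos = (11, -2); dR² = 81
sL = 160/225 = 32/45
sR = 160/81 = 160/81
mL = -1·sL + -1·sR = -1088/405
mR = -1·sL + 1/2·sR = 112/405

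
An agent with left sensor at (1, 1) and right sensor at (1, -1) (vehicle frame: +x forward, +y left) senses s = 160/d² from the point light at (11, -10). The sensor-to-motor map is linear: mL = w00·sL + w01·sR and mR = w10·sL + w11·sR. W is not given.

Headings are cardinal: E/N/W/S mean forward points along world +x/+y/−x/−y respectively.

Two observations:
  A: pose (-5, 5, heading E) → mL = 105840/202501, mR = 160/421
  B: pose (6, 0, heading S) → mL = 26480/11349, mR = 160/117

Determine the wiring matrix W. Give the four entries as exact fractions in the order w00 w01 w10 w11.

1 1/2 0 1

obs A: pose=(-5,5,E) → sL=160/481, sR=160/421, mL=105840/202501, mR=160/421
obs B: pose=(6,0,S) → sL=160/97, sR=160/117, mL=26480/11349, mR=160/117
sensor matrix S = [[160/481, 160/421], [160/97, 160/117]]; det S = -395264000/2298183849
solve [mL_A; mL_B] = S·[w00; w01] and [mR_A; mR_B] = S·[w10; w11]:
  w00 = 1, w01 = 1/2, w10 = 0, w11 = 1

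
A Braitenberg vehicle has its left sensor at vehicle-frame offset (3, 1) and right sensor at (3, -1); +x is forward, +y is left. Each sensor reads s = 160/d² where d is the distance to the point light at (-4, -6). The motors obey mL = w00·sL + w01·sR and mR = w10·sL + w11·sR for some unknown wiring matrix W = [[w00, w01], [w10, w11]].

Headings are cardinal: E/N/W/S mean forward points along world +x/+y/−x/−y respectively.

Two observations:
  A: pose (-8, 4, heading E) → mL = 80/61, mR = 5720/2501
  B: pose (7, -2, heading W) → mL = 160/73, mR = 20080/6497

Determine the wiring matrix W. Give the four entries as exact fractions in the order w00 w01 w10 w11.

1 0 1 1/2

obs A: pose=(-8,4,E) → sL=80/61, sR=80/41, mL=80/61, mR=5720/2501
obs B: pose=(7,-2,W) → sL=160/73, sR=160/89, mL=160/73, mR=20080/6497
sensor matrix S = [[80/61, 80/41], [160/73, 160/89]]; det S = -31180800/16248997
solve [mL_A; mL_B] = S·[w00; w01] and [mR_A; mR_B] = S·[w10; w11]:
  w00 = 1, w01 = 0, w10 = 1, w11 = 1/2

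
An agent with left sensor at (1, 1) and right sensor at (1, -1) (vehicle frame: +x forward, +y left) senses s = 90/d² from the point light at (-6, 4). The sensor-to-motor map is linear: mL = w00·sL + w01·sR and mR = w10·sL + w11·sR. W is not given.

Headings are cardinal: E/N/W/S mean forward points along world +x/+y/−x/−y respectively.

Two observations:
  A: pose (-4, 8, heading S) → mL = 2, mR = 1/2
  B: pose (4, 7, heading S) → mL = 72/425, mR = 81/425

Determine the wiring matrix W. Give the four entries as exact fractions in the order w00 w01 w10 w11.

-1/2 1/2 1 -1/2

obs A: pose=(-4,8,S) → sL=5, sR=9, mL=2, mR=1/2
obs B: pose=(4,7,S) → sL=18/25, sR=18/17, mL=72/425, mR=81/425
sensor matrix S = [[5, 9], [18/25, 18/17]]; det S = -504/425
solve [mL_A; mL_B] = S·[w00; w01] and [mR_A; mR_B] = S·[w10; w11]:
  w00 = -1/2, w01 = 1/2, w10 = 1, w11 = -1/2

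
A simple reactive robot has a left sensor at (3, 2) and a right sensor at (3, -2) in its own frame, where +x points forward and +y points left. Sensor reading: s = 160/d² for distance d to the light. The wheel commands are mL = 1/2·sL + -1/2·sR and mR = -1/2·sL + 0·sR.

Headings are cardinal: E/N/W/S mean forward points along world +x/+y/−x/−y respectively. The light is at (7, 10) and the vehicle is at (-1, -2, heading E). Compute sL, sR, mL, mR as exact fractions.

left sensor world pos  = (2, 0); dL² = 125
right sensor world pos = (2, -4); dR² = 221
sL = 160/125 = 32/25
sR = 160/221 = 160/221
mL = 1/2·sL + -1/2·sR = 1536/5525
mR = -1/2·sL + 0·sR = -16/25

32/25 160/221 1536/5525 -16/25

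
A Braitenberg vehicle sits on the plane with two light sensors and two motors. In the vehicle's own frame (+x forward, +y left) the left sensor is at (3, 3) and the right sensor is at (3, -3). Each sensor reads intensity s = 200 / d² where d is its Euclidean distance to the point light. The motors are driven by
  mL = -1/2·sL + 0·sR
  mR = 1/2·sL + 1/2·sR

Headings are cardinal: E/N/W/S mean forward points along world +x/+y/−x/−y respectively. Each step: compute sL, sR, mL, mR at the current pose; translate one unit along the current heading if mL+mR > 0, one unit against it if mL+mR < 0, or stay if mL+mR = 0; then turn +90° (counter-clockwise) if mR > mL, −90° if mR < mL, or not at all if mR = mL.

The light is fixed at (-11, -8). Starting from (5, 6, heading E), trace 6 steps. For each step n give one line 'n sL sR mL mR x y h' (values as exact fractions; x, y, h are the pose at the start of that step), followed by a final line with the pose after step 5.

n=0: pose=(5,6,E); sL=4/13, sR=100/241; mL=-2/13, mR=1132/3133; mL+mR=50/241 → advance +1; mR−mL=1614/3133 → turn +1·90°
n=1: pose=(6,6,N); sL=40/97, sR=200/689; mL=-20/97, mR=23480/66833; mL+mR=100/689 → advance +1; mR−mL=37260/66833 → turn +1·90°
n=2: pose=(6,7,W); sL=10/17, sR=5/13; mL=-5/17, mR=215/442; mL+mR=5/26 → advance +1; mR−mL=345/442 → turn +1·90°
n=3: pose=(5,7,S); sL=40/101, sR=200/313; mL=-20/101, mR=16360/31613; mL+mR=100/313 → advance +1; mR−mL=22620/31613 → turn +1·90°
n=4: pose=(5,6,E); sL=4/13, sR=100/241; mL=-2/13, mR=1132/3133; mL+mR=50/241 → advance +1; mR−mL=1614/3133 → turn +1·90°
n=5: pose=(6,6,N); sL=40/97, sR=200/689; mL=-20/97, mR=23480/66833; mL+mR=100/689 → advance +1; mR−mL=37260/66833 → turn +1·90°

0 4/13 100/241 -2/13 1132/3133 5 6 E
1 40/97 200/689 -20/97 23480/66833 6 6 N
2 10/17 5/13 -5/17 215/442 6 7 W
3 40/101 200/313 -20/101 16360/31613 5 7 S
4 4/13 100/241 -2/13 1132/3133 5 6 E
5 40/97 200/689 -20/97 23480/66833 6 6 N
final 6 7 W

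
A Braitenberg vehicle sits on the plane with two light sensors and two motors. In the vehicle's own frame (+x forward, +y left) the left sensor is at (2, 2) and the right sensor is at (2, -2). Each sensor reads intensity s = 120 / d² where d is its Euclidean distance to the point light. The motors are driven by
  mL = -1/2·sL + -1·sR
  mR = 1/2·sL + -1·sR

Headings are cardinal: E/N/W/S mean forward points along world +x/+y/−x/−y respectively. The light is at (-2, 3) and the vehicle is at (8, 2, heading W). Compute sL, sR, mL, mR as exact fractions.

left sensor world pos  = (6, 0); dL² = 73
right sensor world pos = (6, 4); dR² = 65
sL = 120/73 = 120/73
sR = 120/65 = 24/13
mL = -1/2·sL + -1·sR = -2532/949
mR = 1/2·sL + -1·sR = -972/949

120/73 24/13 -2532/949 -972/949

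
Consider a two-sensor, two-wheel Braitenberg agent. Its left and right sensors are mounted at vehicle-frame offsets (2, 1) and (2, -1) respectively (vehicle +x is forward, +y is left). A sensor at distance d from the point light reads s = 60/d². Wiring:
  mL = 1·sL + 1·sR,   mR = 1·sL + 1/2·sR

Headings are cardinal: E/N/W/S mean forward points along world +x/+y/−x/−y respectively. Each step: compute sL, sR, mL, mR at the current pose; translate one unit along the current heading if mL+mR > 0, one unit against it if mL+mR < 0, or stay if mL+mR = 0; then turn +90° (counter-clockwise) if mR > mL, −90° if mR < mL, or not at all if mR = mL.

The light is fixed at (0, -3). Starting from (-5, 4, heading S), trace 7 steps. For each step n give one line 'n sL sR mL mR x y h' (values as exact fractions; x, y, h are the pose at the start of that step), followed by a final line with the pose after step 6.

n=0: pose=(-5,4,S); sL=60/41, sR=60/61; mL=6120/2501, mR=4890/2501; mL+mR=11010/2501 → advance +1; mR−mL=-30/61 → turn -1·90°
n=1: pose=(-5,3,W); sL=30/37, sR=30/49; mL=2580/1813, mR=2025/1813; mL+mR=4605/1813 → advance +1; mR−mL=-15/49 → turn -1·90°
n=2: pose=(-6,3,N); sL=60/113, sR=60/89; mL=12120/10057, mR=8730/10057; mL+mR=20850/10057 → advance +1; mR−mL=-30/89 → turn -1·90°
n=3: pose=(-6,4,E); sL=3/4, sR=15/13; mL=99/52, mR=69/52; mL+mR=42/13 → advance +1; mR−mL=-15/26 → turn -1·90°
n=4: pose=(-5,4,S); sL=60/41, sR=60/61; mL=6120/2501, mR=4890/2501; mL+mR=11010/2501 → advance +1; mR−mL=-30/61 → turn -1·90°
n=5: pose=(-5,3,W); sL=30/37, sR=30/49; mL=2580/1813, mR=2025/1813; mL+mR=4605/1813 → advance +1; mR−mL=-15/49 → turn -1·90°
n=6: pose=(-6,3,N); sL=60/113, sR=60/89; mL=12120/10057, mR=8730/10057; mL+mR=20850/10057 → advance +1; mR−mL=-30/89 → turn -1·90°

0 60/41 60/61 6120/2501 4890/2501 -5 4 S
1 30/37 30/49 2580/1813 2025/1813 -5 3 W
2 60/113 60/89 12120/10057 8730/10057 -6 3 N
3 3/4 15/13 99/52 69/52 -6 4 E
4 60/41 60/61 6120/2501 4890/2501 -5 4 S
5 30/37 30/49 2580/1813 2025/1813 -5 3 W
6 60/113 60/89 12120/10057 8730/10057 -6 3 N
final -6 4 E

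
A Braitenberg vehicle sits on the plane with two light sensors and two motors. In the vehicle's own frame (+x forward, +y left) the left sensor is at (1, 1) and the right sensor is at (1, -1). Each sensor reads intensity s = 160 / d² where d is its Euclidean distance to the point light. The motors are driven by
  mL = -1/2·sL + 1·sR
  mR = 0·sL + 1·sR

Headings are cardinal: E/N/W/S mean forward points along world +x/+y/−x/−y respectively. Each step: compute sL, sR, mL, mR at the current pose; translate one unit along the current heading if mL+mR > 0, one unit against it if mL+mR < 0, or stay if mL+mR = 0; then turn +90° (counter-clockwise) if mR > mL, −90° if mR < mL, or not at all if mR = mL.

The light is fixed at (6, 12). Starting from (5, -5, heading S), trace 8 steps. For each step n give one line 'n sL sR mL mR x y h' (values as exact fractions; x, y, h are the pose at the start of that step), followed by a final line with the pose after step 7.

0 40/81 20/41 800/3321 20/41 5 -5 S
1 160/289 160/361 17360/104329 160/361 5 -6 E
2 16/29 16/29 8/29 16/29 6 -6 N
3 32/65 160/257 6288/16705 160/257 6 -5 W
4 40/81 20/41 800/3321 20/41 5 -5 S
5 160/289 160/361 17360/104329 160/361 5 -6 E
6 16/29 16/29 8/29 16/29 6 -6 N
7 32/65 160/257 6288/16705 160/257 6 -5 W
final 5 -5 S

n=0: pose=(5,-5,S); sL=40/81, sR=20/41; mL=800/3321, mR=20/41; mL+mR=2420/3321 → advance +1; mR−mL=20/81 → turn +1·90°
n=1: pose=(5,-6,E); sL=160/289, sR=160/361; mL=17360/104329, mR=160/361; mL+mR=63600/104329 → advance +1; mR−mL=80/289 → turn +1·90°
n=2: pose=(6,-6,N); sL=16/29, sR=16/29; mL=8/29, mR=16/29; mL+mR=24/29 → advance +1; mR−mL=8/29 → turn +1·90°
n=3: pose=(6,-5,W); sL=32/65, sR=160/257; mL=6288/16705, mR=160/257; mL+mR=16688/16705 → advance +1; mR−mL=16/65 → turn +1·90°
n=4: pose=(5,-5,S); sL=40/81, sR=20/41; mL=800/3321, mR=20/41; mL+mR=2420/3321 → advance +1; mR−mL=20/81 → turn +1·90°
n=5: pose=(5,-6,E); sL=160/289, sR=160/361; mL=17360/104329, mR=160/361; mL+mR=63600/104329 → advance +1; mR−mL=80/289 → turn +1·90°
n=6: pose=(6,-6,N); sL=16/29, sR=16/29; mL=8/29, mR=16/29; mL+mR=24/29 → advance +1; mR−mL=8/29 → turn +1·90°
n=7: pose=(6,-5,W); sL=32/65, sR=160/257; mL=6288/16705, mR=160/257; mL+mR=16688/16705 → advance +1; mR−mL=16/65 → turn +1·90°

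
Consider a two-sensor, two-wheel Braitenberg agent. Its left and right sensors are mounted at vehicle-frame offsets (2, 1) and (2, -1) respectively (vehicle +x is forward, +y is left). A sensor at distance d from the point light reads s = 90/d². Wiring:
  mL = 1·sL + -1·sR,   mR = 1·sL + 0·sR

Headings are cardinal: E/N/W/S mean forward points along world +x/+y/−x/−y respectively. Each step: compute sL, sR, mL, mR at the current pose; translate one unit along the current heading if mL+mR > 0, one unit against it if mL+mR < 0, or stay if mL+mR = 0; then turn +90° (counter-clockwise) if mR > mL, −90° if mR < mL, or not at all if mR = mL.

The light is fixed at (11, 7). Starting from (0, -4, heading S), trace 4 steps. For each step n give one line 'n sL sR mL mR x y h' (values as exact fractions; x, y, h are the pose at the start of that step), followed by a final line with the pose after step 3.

n=0: pose=(0,-4,S); sL=90/269, sR=90/313; mL=3960/84197, mR=90/269; mL+mR=32130/84197 → advance +1; mR−mL=90/313 → turn +1·90°
n=1: pose=(0,-5,E); sL=45/101, sR=9/25; mL=216/2525, mR=45/101; mL+mR=1341/2525 → advance +1; mR−mL=9/25 → turn +1·90°
n=2: pose=(1,-5,N); sL=90/221, sR=90/181; mL=-3600/40001, mR=90/221; mL+mR=12690/40001 → advance +1; mR−mL=90/181 → turn +1·90°
n=3: pose=(1,-4,W); sL=5/16, sR=45/122; mL=-55/976, mR=5/16; mL+mR=125/488 → advance +1; mR−mL=45/122 → turn +1·90°

0 90/269 90/313 3960/84197 90/269 0 -4 S
1 45/101 9/25 216/2525 45/101 0 -5 E
2 90/221 90/181 -3600/40001 90/221 1 -5 N
3 5/16 45/122 -55/976 5/16 1 -4 W
final 0 -4 S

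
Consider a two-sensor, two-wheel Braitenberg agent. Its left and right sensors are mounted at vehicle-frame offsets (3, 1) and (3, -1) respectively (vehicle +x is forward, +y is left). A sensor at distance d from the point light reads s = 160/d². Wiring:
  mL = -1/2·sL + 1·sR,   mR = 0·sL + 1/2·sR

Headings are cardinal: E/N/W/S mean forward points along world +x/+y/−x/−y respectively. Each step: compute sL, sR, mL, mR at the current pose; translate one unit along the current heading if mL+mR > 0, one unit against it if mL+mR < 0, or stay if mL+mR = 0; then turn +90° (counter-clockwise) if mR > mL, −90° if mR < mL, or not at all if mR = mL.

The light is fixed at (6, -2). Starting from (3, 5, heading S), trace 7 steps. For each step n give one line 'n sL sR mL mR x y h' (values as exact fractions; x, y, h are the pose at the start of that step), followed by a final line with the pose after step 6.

0 8 5 1 5/2 3 5 S
1 160/49 32/5 1168/245 16/5 3 4 E
2 16 80/9 8/9 40/9 4 4 S
3 160/37 160/17 4560/629 80/17 4 3 E
4 40 20 0 10 5 3 S
5 160/29 160/13 3600/377 80/13 5 2 E
6 80 80 40 40 6 2 S
final 6 1 S

n=0: pose=(3,5,S); sL=8, sR=5; mL=1, mR=5/2; mL+mR=7/2 → advance +1; mR−mL=3/2 → turn +1·90°
n=1: pose=(3,4,E); sL=160/49, sR=32/5; mL=1168/245, mR=16/5; mL+mR=1952/245 → advance +1; mR−mL=-384/245 → turn -1·90°
n=2: pose=(4,4,S); sL=16, sR=80/9; mL=8/9, mR=40/9; mL+mR=16/3 → advance +1; mR−mL=32/9 → turn +1·90°
n=3: pose=(4,3,E); sL=160/37, sR=160/17; mL=4560/629, mR=80/17; mL+mR=7520/629 → advance +1; mR−mL=-1600/629 → turn -1·90°
n=4: pose=(5,3,S); sL=40, sR=20; mL=0, mR=10; mL+mR=10 → advance +1; mR−mL=10 → turn +1·90°
n=5: pose=(5,2,E); sL=160/29, sR=160/13; mL=3600/377, mR=80/13; mL+mR=5920/377 → advance +1; mR−mL=-1280/377 → turn -1·90°
n=6: pose=(6,2,S); sL=80, sR=80; mL=40, mR=40; mL+mR=80 → advance +1; mR−mL=0 → turn +0·90°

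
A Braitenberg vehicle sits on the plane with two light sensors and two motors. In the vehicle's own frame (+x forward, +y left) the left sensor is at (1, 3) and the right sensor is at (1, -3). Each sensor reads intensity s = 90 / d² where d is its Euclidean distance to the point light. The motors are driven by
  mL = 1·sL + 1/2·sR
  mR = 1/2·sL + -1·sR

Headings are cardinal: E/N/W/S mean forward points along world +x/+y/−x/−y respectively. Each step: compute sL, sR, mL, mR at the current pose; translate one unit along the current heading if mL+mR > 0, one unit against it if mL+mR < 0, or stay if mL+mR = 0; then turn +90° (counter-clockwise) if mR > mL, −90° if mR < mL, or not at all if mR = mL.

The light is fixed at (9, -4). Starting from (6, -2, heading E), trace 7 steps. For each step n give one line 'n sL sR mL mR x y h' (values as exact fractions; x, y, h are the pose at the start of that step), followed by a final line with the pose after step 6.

0 90/29 18 351/29 -477/29 6 -2 E
1 45 9/5 459/10 207/10 5 -2 S
2 90/29 90/41 4995/1189 -765/1189 5 -3 W
3 45/34 45/4 945/136 -180/17 4 -3 N
4 18/5 18/5 27/5 -9/5 4 -4 E
5 45 9/5 459/10 207/10 5 -4 S
6 90/41 90/29 4455/1189 -2385/1189 5 -5 W
final 4 -5 N

n=0: pose=(6,-2,E); sL=90/29, sR=18; mL=351/29, mR=-477/29; mL+mR=-126/29 → advance -1; mR−mL=-828/29 → turn -1·90°
n=1: pose=(5,-2,S); sL=45, sR=9/5; mL=459/10, mR=207/10; mL+mR=333/5 → advance +1; mR−mL=-126/5 → turn -1·90°
n=2: pose=(5,-3,W); sL=90/29, sR=90/41; mL=4995/1189, mR=-765/1189; mL+mR=4230/1189 → advance +1; mR−mL=-5760/1189 → turn -1·90°
n=3: pose=(4,-3,N); sL=45/34, sR=45/4; mL=945/136, mR=-180/17; mL+mR=-495/136 → advance -1; mR−mL=-2385/136 → turn -1·90°
n=4: pose=(4,-4,E); sL=18/5, sR=18/5; mL=27/5, mR=-9/5; mL+mR=18/5 → advance +1; mR−mL=-36/5 → turn -1·90°
n=5: pose=(5,-4,S); sL=45, sR=9/5; mL=459/10, mR=207/10; mL+mR=333/5 → advance +1; mR−mL=-126/5 → turn -1·90°
n=6: pose=(5,-5,W); sL=90/41, sR=90/29; mL=4455/1189, mR=-2385/1189; mL+mR=2070/1189 → advance +1; mR−mL=-6840/1189 → turn -1·90°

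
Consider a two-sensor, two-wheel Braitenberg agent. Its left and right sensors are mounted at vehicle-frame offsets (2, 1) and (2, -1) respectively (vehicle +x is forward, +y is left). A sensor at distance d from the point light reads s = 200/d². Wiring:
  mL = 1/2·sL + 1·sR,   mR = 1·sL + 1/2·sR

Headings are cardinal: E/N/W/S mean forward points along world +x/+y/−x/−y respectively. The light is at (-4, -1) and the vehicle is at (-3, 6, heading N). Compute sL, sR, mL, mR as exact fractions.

200/81 40/17 4940/1377 5020/1377

left sensor world pos  = (-4, 8); dL² = 81
right sensor world pos = (-2, 8); dR² = 85
sL = 200/81 = 200/81
sR = 200/85 = 40/17
mL = 1/2·sL + 1·sR = 4940/1377
mR = 1·sL + 1/2·sR = 5020/1377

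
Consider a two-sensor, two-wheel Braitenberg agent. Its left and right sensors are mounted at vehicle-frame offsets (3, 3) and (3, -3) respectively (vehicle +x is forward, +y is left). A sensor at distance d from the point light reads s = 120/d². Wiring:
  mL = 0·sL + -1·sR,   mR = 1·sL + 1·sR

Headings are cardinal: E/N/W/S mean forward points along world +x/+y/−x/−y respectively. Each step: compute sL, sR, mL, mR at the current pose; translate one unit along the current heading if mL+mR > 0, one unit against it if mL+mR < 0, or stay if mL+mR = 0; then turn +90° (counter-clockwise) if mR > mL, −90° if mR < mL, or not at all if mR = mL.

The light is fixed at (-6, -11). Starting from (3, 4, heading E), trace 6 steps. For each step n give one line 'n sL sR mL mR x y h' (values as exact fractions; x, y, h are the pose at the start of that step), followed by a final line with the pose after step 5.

n=0: pose=(3,4,E); sL=10/39, sR=5/12; mL=-5/12, mR=35/52; mL+mR=10/39 → advance +1; mR−mL=85/78 → turn +1·90°
n=1: pose=(4,4,N); sL=120/373, sR=120/493; mL=-120/493, mR=103920/183889; mL+mR=120/373 → advance +1; mR−mL=148680/183889 → turn +1·90°
n=2: pose=(4,5,W); sL=60/109, sR=12/41; mL=-12/41, mR=3768/4469; mL+mR=60/109 → advance +1; mR−mL=5076/4469 → turn +1·90°
n=3: pose=(3,5,S); sL=120/313, sR=24/41; mL=-24/41, mR=12432/12833; mL+mR=120/313 → advance +1; mR−mL=19944/12833 → turn +1·90°
n=4: pose=(3,4,E); sL=10/39, sR=5/12; mL=-5/12, mR=35/52; mL+mR=10/39 → advance +1; mR−mL=85/78 → turn +1·90°
n=5: pose=(4,4,N); sL=120/373, sR=120/493; mL=-120/493, mR=103920/183889; mL+mR=120/373 → advance +1; mR−mL=148680/183889 → turn +1·90°

0 10/39 5/12 -5/12 35/52 3 4 E
1 120/373 120/493 -120/493 103920/183889 4 4 N
2 60/109 12/41 -12/41 3768/4469 4 5 W
3 120/313 24/41 -24/41 12432/12833 3 5 S
4 10/39 5/12 -5/12 35/52 3 4 E
5 120/373 120/493 -120/493 103920/183889 4 4 N
final 4 5 W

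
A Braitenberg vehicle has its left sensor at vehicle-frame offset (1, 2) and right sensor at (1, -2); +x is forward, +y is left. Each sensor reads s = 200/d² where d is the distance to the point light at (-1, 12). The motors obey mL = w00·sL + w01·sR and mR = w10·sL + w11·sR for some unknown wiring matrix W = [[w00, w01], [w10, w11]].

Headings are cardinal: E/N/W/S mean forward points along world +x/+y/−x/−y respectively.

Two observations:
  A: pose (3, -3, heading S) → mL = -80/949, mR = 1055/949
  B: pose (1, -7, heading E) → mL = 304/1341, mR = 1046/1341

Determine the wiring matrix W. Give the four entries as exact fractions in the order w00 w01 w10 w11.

obs A: pose=(3,-3,S) → sL=50/73, sR=10/13, mL=-80/949, mR=1055/949
obs B: pose=(1,-7,E) → sL=100/149, sR=4/9, mL=304/1341, mR=1046/1341
sensor matrix S = [[50/73, 10/13], [100/149, 4/9]]; det S = -269600/1272609
solve [mL_A; mL_B] = S·[w00; w01] and [mR_A; mR_B] = S·[w10; w11]:
  w00 = 1, w01 = -1, w10 = 1/2, w11 = 1

1 -1 1/2 1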